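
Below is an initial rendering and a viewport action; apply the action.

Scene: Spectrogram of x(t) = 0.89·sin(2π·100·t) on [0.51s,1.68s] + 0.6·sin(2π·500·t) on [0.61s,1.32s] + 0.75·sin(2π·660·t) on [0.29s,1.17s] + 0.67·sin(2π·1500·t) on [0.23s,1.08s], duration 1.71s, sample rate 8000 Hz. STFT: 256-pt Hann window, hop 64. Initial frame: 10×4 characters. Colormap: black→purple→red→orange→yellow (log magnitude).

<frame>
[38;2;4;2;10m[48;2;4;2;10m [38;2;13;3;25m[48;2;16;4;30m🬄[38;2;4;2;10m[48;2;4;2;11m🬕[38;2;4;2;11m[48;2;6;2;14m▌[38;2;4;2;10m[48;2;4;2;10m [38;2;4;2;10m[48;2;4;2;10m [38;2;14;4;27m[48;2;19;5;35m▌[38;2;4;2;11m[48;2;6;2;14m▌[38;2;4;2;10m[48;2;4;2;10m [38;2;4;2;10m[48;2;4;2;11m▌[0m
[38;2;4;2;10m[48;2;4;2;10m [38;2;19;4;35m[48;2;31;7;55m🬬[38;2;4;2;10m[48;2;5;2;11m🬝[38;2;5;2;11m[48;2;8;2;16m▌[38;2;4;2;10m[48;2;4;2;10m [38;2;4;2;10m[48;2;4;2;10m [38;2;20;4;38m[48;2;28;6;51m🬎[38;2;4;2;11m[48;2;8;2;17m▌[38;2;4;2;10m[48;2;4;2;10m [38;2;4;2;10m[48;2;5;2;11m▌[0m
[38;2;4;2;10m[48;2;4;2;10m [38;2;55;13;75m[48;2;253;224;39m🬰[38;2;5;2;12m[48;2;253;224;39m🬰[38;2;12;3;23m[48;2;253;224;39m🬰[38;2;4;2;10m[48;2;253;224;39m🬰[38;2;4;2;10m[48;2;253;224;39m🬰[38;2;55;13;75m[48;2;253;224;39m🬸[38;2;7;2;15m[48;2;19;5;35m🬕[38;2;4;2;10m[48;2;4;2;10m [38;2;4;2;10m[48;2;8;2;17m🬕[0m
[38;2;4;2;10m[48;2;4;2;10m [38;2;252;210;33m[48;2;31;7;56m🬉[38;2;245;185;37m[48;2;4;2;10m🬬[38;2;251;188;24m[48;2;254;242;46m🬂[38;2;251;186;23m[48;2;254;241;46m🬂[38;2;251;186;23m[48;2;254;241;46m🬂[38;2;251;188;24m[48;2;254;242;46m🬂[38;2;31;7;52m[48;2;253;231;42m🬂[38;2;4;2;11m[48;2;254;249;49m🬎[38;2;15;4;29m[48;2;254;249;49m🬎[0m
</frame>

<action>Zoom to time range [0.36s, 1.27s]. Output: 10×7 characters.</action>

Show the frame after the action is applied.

<frame>
[38;2;4;2;10m[48;2;4;2;10m [38;2;4;2;10m[48;2;4;2;11m▌[38;2;4;2;10m[48;2;6;2;14m▌[38;2;4;2;10m[48;2;4;2;10m [38;2;4;2;10m[48;2;4;2;10m [38;2;4;2;10m[48;2;4;2;10m [38;2;4;2;10m[48;2;4;2;10m [38;2;4;2;10m[48;2;4;2;10m [38;2;4;2;10m[48;2;13;4;26m▐[38;2;19;5;35m[48;2;4;2;10m▌[0m
[38;2;4;2;10m[48;2;4;2;10m [38;2;4;2;10m[48;2;4;2;11m▌[38;2;4;2;10m[48;2;6;2;14m▌[38;2;4;2;10m[48;2;4;2;10m [38;2;4;2;10m[48;2;4;2;10m [38;2;4;2;10m[48;2;4;2;10m [38;2;4;2;10m[48;2;4;2;10m [38;2;4;2;10m[48;2;4;2;10m [38;2;4;2;10m[48;2;15;4;29m▐[38;2;4;2;10m[48;2;19;5;36m▐[0m
[38;2;4;2;10m[48;2;4;2;10m [38;2;4;2;10m[48;2;5;2;11m▌[38;2;4;2;10m[48;2;7;2;16m▌[38;2;4;2;10m[48;2;4;2;10m [38;2;4;2;10m[48;2;4;2;10m [38;2;4;2;10m[48;2;4;2;10m [38;2;4;2;10m[48;2;4;2;10m [38;2;4;2;10m[48;2;4;2;10m [38;2;4;2;10m[48;2;20;4;36m▐[38;2;4;2;10m[48;2;22;5;39m▐[0m
[38;2;4;2;10m[48;2;4;2;10m [38;2;4;2;10m[48;2;5;2;12m▌[38;2;4;2;10m[48;2;9;3;19m▌[38;2;4;2;10m[48;2;4;2;10m [38;2;4;2;10m[48;2;4;2;10m [38;2;4;2;10m[48;2;4;2;10m [38;2;4;2;10m[48;2;4;2;10m [38;2;4;2;10m[48;2;4;2;10m [38;2;9;3;19m[48;2;48;11;77m🬨[38;2;4;2;10m[48;2;26;6;46m▐[0m
[38;2;251;192;26m[48;2;4;2;10m🬎[38;2;251;192;26m[48;2;6;2;13m🬎[38;2;251;192;26m[48;2;11;3;22m🬎[38;2;251;192;26m[48;2;4;2;10m🬎[38;2;251;192;26m[48;2;4;2;10m🬎[38;2;251;192;26m[48;2;4;2;10m🬎[38;2;251;192;26m[48;2;4;2;10m🬎[38;2;251;192;26m[48;2;4;2;10m🬎[38;2;24;6;29m[48;2;251;191;26m🬷[38;2;4;2;10m[48;2;35;8;63m▐[0m
[38;2;6;2;14m[48;2;254;234;43m🬎[38;2;8;3;18m[48;2;254;234;43m🬎[38;2;19;5;35m[48;2;254;235;43m🬎[38;2;6;2;14m[48;2;254;234;43m🬎[38;2;6;2;14m[48;2;254;234;43m🬎[38;2;6;2;14m[48;2;254;234;43m🬎[38;2;6;2;14m[48;2;254;234;43m🬎[38;2;6;2;14m[48;2;254;234;43m🬎[38;2;22;5;40m[48;2;254;235;43m🬎[38;2;43;11;40m[48;2;254;231;42m🬬[0m
[38;2;12;3;23m[48;2;4;2;10m🬂[38;2;33;8;37m[48;2;254;249;49m🬝[38;2;49;12;44m[48;2;254;237;44m🬌[38;2;13;4;26m[48;2;253;231;42m🬋[38;2;13;4;26m[48;2;253;231;42m🬋[38;2;13;4;26m[48;2;253;231;42m🬋[38;2;13;4;26m[48;2;253;231;42m🬋[38;2;13;4;26m[48;2;253;231;42m🬋[38;2;18;5;35m[48;2;253;231;42m🬋[38;2;27;6;49m[48;2;253;233;42m🬋[0m
</frame>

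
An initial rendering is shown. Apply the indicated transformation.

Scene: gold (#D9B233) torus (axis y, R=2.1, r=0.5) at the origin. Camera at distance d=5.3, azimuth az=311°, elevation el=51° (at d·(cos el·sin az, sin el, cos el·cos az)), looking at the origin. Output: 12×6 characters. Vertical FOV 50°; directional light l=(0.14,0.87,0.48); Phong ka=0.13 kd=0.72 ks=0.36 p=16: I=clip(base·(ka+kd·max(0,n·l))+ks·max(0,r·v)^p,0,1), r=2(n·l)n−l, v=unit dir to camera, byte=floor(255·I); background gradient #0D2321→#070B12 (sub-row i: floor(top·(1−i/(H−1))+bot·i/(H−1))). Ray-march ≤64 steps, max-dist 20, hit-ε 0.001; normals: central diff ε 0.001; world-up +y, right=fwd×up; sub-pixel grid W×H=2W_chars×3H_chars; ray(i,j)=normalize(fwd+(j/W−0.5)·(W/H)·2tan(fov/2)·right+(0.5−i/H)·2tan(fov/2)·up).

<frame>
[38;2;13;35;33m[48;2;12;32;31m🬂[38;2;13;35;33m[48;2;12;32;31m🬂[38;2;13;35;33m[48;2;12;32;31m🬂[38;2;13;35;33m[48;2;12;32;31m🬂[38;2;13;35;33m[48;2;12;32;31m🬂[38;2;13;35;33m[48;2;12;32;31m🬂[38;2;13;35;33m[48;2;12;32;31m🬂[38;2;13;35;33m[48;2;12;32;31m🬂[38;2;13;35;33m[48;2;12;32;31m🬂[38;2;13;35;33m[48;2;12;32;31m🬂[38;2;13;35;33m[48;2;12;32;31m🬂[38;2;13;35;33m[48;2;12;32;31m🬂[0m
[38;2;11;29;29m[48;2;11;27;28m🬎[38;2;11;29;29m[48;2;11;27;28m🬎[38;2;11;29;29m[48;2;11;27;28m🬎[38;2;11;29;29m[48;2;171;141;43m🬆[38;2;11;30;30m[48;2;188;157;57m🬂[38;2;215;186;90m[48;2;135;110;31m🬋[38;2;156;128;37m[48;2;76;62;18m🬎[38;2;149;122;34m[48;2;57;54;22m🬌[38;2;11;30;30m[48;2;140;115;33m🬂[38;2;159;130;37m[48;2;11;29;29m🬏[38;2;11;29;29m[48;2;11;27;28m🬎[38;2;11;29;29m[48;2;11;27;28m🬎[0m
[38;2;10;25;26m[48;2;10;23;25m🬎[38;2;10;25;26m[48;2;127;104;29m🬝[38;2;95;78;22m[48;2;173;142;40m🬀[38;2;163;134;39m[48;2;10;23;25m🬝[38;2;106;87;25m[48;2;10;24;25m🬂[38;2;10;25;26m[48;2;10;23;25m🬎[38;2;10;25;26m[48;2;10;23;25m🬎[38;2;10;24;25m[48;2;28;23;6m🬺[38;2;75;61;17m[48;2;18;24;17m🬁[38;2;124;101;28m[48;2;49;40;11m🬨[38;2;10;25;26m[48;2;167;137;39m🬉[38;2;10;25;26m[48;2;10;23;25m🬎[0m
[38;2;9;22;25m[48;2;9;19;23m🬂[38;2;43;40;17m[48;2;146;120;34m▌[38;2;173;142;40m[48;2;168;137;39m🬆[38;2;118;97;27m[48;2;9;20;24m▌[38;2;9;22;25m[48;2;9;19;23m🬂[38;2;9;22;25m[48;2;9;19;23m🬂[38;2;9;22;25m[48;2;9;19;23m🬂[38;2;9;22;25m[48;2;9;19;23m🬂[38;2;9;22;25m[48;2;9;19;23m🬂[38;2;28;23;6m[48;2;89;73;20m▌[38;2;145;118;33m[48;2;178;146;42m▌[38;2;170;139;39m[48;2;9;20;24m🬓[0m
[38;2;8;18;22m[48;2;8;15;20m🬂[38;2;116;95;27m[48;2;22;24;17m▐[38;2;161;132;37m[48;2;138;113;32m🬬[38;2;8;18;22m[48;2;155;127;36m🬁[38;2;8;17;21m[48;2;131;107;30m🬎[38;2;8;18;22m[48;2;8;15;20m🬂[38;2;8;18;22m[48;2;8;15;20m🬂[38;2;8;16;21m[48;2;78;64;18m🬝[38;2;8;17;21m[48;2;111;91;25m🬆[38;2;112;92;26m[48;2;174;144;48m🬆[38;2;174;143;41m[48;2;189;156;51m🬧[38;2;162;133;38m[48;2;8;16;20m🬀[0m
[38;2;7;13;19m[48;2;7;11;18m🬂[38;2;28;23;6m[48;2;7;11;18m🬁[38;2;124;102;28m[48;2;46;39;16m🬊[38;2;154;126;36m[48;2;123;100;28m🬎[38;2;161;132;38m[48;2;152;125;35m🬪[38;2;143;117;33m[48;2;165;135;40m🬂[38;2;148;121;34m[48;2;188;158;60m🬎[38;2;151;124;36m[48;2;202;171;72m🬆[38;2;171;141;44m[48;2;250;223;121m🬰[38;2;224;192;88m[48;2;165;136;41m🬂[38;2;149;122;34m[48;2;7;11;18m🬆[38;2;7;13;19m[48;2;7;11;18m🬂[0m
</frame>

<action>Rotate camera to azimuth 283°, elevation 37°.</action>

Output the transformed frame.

<frame>
[38;2;13;35;33m[48;2;12;32;31m🬂[38;2;13;35;33m[48;2;12;32;31m🬂[38;2;13;35;33m[48;2;12;32;31m🬂[38;2;13;35;33m[48;2;12;32;31m🬂[38;2;13;35;33m[48;2;12;32;31m🬂[38;2;13;35;33m[48;2;12;32;31m🬂[38;2;13;35;33m[48;2;12;32;31m🬂[38;2;13;35;33m[48;2;12;32;31m🬂[38;2;13;35;33m[48;2;12;32;31m🬂[38;2;13;35;33m[48;2;12;32;31m🬂[38;2;13;35;33m[48;2;12;32;31m🬂[38;2;13;35;33m[48;2;12;32;31m🬂[0m
[38;2;11;29;29m[48;2;11;27;28m🬎[38;2;11;29;29m[48;2;11;27;28m🬎[38;2;11;29;29m[48;2;11;27;28m🬎[38;2;11;29;29m[48;2;154;127;36m🬝[38;2;11;29;29m[48;2;184;154;55m🬎[38;2;11;29;29m[48;2;180;154;70m🬎[38;2;11;29;29m[48;2;120;99;29m🬎[38;2;11;29;29m[48;2;122;100;28m🬎[38;2;11;29;29m[48;2;158;129;37m🬎[38;2;11;29;29m[48;2;11;27;28m🬎[38;2;11;29;29m[48;2;11;27;28m🬎[38;2;11;29;29m[48;2;11;27;28m🬎[0m
[38;2;10;25;26m[48;2;10;23;25m🬎[38;2;10;25;26m[48;2;129;105;30m🬝[38;2;10;26;27m[48;2;168;137;39m🬀[38;2;181;150;50m[48;2;116;95;26m🬕[38;2;149;124;43m[48;2;38;38;20m🬂[38;2;76;62;17m[48;2;14;23;20m🬂[38;2;35;28;8m[48;2;10;24;25m🬂[38;2;31;25;6m[48;2;10;23;25m🬎[38;2;79;65;18m[48;2;23;23;10m🬂[38;2;146;119;34m[48;2;64;52;14m🬊[38;2;10;25;26m[48;2;167;137;38m🬊[38;2;10;25;26m[48;2;10;23;25m🬎[0m
[38;2;9;22;25m[48;2;9;19;23m🬂[38;2;55;50;20m[48;2;142;116;33m▌[38;2;177;145;41m[48;2;162;133;38m🬬[38;2;133;109;31m[48;2;9;20;24m▌[38;2;9;22;25m[48;2;9;19;23m🬂[38;2;9;22;25m[48;2;9;19;23m🬂[38;2;9;22;25m[48;2;9;19;23m🬂[38;2;9;22;25m[48;2;9;19;23m🬂[38;2;9;22;25m[48;2;9;19;23m🬂[38;2;45;37;10m[48;2;110;90;25m🬆[38;2;145;119;34m[48;2;174;143;42m🬄[38;2;174;142;40m[48;2;9;20;24m🬓[0m
[38;2;8;18;22m[48;2;8;15;20m🬂[38;2;98;81;22m[48;2;32;29;12m🬉[38;2;150;123;35m[48;2;108;88;25m🬊[38;2;165;135;38m[48;2;140;115;32m🬎[38;2;8;18;22m[48;2;161;132;37m🬂[38;2;8;18;22m[48;2;155;127;36m🬂[38;2;8;17;21m[48;2;152;125;35m🬆[38;2;8;18;22m[48;2;157;129;39m🬂[38;2;65;59;25m[48;2;194;165;70m🬂[38;2;169;140;46m[48;2;235;205;107m🬥[38;2;184;154;53m[48;2;150;123;34m🬆[38;2;140;115;32m[48;2;8;16;20m🬄[0m
[38;2;7;13;19m[48;2;7;11;18m🬂[38;2;7;13;19m[48;2;7;11;18m🬂[38;2;81;66;19m[48;2;23;21;11m🬁[38;2;103;84;24m[48;2;43;35;9m🬊[38;2;121;100;28m[48;2;66;54;15m🬎[38;2;137;112;32m[48;2;90;73;21m🬎[38;2;168;140;49m[48;2;116;95;27m🬂[38;2;194;165;74m[48;2;118;97;27m🬂[38;2;178;150;60m[48;2;110;90;25m🬂[38;2;128;104;30m[48;2;36;32;16m🬎[38;2;124;102;29m[48;2;14;16;16m🬀[38;2;7;13;19m[48;2;7;11;18m🬂[0m
</frame>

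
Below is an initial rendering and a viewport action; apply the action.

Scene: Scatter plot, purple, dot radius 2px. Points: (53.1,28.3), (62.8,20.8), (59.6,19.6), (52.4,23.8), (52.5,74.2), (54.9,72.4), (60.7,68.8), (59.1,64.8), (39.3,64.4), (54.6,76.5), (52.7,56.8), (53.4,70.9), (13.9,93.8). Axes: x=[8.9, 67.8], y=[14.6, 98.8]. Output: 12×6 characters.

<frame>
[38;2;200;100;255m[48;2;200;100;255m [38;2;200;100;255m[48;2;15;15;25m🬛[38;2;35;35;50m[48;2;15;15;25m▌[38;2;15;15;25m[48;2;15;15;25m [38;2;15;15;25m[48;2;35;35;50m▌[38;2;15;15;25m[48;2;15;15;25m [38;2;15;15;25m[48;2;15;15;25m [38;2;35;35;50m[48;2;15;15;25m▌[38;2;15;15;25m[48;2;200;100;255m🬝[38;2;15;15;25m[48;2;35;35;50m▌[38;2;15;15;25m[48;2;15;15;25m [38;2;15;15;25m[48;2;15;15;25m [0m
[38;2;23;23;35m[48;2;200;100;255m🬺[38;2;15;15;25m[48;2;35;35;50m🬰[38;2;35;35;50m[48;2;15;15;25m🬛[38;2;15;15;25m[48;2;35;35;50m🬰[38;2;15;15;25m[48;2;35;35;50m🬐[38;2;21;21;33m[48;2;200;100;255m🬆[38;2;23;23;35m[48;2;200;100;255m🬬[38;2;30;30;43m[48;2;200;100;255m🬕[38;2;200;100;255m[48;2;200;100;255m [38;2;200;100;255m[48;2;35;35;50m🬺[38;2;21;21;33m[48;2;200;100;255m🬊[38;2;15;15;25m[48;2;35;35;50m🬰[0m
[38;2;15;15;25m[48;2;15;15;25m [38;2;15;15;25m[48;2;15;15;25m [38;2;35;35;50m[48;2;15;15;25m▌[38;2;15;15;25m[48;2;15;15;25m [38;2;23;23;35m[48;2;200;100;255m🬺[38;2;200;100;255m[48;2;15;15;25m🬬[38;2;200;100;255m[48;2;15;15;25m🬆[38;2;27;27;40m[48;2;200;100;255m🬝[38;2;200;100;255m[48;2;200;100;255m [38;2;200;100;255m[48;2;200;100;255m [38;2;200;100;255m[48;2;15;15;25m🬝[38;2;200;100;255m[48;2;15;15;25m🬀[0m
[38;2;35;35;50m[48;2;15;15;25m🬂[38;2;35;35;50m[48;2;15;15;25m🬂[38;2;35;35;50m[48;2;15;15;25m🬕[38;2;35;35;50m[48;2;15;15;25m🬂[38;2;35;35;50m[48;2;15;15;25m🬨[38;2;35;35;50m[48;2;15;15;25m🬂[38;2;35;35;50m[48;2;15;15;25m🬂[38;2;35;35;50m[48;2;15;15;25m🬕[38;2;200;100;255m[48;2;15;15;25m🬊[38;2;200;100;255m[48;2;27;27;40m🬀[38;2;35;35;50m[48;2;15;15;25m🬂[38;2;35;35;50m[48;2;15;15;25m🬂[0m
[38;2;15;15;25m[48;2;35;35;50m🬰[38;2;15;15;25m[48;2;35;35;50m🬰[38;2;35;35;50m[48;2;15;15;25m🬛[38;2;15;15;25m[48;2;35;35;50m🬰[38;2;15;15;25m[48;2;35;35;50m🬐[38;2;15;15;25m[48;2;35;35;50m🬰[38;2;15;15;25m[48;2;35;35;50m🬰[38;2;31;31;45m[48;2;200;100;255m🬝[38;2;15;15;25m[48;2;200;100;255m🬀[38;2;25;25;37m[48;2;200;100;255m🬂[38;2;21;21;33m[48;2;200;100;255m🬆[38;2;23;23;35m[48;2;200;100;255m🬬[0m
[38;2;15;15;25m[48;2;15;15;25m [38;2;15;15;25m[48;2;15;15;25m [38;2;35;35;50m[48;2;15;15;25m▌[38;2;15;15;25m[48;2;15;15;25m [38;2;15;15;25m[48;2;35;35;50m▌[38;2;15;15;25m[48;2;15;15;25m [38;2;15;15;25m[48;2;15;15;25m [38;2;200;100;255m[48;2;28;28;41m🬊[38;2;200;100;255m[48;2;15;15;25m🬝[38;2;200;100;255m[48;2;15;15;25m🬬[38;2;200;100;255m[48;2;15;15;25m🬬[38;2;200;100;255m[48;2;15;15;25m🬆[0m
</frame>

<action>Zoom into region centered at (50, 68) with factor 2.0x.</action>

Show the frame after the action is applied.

<frame>
[38;2;15;15;25m[48;2;15;15;25m [38;2;15;15;25m[48;2;15;15;25m [38;2;35;35;50m[48;2;15;15;25m▌[38;2;15;15;25m[48;2;15;15;25m [38;2;15;15;25m[48;2;35;35;50m▌[38;2;15;15;25m[48;2;15;15;25m [38;2;15;15;25m[48;2;15;15;25m [38;2;35;35;50m[48;2;15;15;25m▌[38;2;15;15;25m[48;2;15;15;25m [38;2;15;15;25m[48;2;35;35;50m▌[38;2;15;15;25m[48;2;15;15;25m [38;2;15;15;25m[48;2;15;15;25m [0m
[38;2;15;15;25m[48;2;35;35;50m🬰[38;2;15;15;25m[48;2;35;35;50m🬰[38;2;35;35;50m[48;2;15;15;25m🬛[38;2;15;15;25m[48;2;35;35;50m🬰[38;2;15;15;25m[48;2;35;35;50m🬐[38;2;23;23;35m[48;2;200;100;255m🬝[38;2;15;15;25m[48;2;200;100;255m🬀[38;2;35;35;50m[48;2;200;100;255m🬀[38;2;21;21;33m[48;2;200;100;255m🬊[38;2;15;15;25m[48;2;35;35;50m🬐[38;2;15;15;25m[48;2;35;35;50m🬰[38;2;15;15;25m[48;2;35;35;50m🬰[0m
[38;2;15;15;25m[48;2;15;15;25m [38;2;15;15;25m[48;2;200;100;255m🬆[38;2;23;23;35m[48;2;200;100;255m🬬[38;2;15;15;25m[48;2;15;15;25m [38;2;15;15;25m[48;2;35;35;50m▌[38;2;15;15;25m[48;2;15;15;25m [38;2;200;100;255m[48;2;15;15;25m🬬[38;2;200;100;255m[48;2;200;100;255m [38;2;200;100;255m[48;2;15;15;25m🬥[38;2;15;15;25m[48;2;200;100;255m🬀[38;2;15;15;25m[48;2;200;100;255m🬊[38;2;15;15;25m[48;2;15;15;25m [0m
[38;2;200;100;255m[48;2;19;19;30m🬁[38;2;200;100;255m[48;2;15;15;25m🬬[38;2;200;100;255m[48;2;21;21;33m🬆[38;2;35;35;50m[48;2;15;15;25m🬂[38;2;35;35;50m[48;2;15;15;25m🬨[38;2;35;35;50m[48;2;15;15;25m🬂[38;2;23;23;35m[48;2;200;100;255m🬝[38;2;200;100;255m[48;2;27;27;40m🬀[38;2;200;100;255m[48;2;15;15;25m🬊[38;2;200;100;255m[48;2;35;35;50m🬝[38;2;200;100;255m[48;2;19;19;30m🬀[38;2;35;35;50m[48;2;15;15;25m🬂[0m
[38;2;15;15;25m[48;2;35;35;50m🬰[38;2;15;15;25m[48;2;35;35;50m🬰[38;2;35;35;50m[48;2;15;15;25m🬛[38;2;15;15;25m[48;2;35;35;50m🬰[38;2;15;15;25m[48;2;35;35;50m🬐[38;2;19;19;30m[48;2;200;100;255m🬴[38;2;200;100;255m[48;2;200;100;255m [38;2;200;100;255m[48;2;15;15;25m🬛[38;2;15;15;25m[48;2;35;35;50m🬰[38;2;15;15;25m[48;2;35;35;50m🬐[38;2;15;15;25m[48;2;35;35;50m🬰[38;2;15;15;25m[48;2;35;35;50m🬰[0m
[38;2;15;15;25m[48;2;15;15;25m [38;2;15;15;25m[48;2;15;15;25m [38;2;35;35;50m[48;2;15;15;25m▌[38;2;15;15;25m[48;2;15;15;25m [38;2;15;15;25m[48;2;35;35;50m▌[38;2;15;15;25m[48;2;15;15;25m [38;2;15;15;25m[48;2;200;100;255m🬺[38;2;35;35;50m[48;2;15;15;25m▌[38;2;15;15;25m[48;2;15;15;25m [38;2;15;15;25m[48;2;35;35;50m▌[38;2;15;15;25m[48;2;15;15;25m [38;2;15;15;25m[48;2;15;15;25m [0m
</frame>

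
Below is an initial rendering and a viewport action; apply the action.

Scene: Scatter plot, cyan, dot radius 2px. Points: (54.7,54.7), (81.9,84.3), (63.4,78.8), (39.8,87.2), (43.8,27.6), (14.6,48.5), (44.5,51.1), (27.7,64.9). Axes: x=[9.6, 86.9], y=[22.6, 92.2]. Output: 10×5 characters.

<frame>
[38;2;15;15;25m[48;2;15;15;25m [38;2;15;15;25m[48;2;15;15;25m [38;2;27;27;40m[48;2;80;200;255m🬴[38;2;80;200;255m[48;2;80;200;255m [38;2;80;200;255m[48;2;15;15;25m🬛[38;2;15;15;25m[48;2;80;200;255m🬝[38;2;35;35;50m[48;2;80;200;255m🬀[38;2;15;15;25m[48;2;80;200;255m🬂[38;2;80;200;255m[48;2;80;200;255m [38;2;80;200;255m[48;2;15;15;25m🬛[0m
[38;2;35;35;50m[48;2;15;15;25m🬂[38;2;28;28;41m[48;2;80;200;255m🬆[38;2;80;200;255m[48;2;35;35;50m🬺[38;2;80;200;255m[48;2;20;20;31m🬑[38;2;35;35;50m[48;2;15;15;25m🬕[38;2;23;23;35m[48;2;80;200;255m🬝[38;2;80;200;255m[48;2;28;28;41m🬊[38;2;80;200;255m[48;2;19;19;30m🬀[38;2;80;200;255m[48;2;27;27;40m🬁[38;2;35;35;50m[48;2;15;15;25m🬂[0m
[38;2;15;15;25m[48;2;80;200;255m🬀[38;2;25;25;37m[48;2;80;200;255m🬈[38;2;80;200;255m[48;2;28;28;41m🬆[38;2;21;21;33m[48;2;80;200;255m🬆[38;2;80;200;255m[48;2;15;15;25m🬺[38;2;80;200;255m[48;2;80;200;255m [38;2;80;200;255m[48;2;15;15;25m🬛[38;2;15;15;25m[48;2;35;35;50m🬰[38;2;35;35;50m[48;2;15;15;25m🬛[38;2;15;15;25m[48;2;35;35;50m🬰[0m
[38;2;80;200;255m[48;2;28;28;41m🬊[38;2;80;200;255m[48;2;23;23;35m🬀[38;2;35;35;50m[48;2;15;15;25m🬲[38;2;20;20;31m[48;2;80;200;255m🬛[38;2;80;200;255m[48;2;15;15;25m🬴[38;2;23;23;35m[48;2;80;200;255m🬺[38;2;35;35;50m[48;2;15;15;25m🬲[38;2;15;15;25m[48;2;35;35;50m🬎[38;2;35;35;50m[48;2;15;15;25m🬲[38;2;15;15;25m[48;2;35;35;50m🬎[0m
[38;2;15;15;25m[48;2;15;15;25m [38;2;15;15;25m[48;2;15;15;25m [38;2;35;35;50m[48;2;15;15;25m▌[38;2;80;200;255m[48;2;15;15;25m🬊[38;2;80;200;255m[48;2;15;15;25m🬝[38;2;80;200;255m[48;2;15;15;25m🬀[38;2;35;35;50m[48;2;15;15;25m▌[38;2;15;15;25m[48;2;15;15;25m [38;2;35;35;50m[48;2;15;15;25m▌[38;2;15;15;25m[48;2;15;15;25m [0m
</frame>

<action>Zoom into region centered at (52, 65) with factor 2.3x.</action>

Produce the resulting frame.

<frame>
[38;2;15;15;25m[48;2;15;15;25m [38;2;15;15;25m[48;2;15;15;25m [38;2;35;35;50m[48;2;15;15;25m▌[38;2;15;15;25m[48;2;15;15;25m [38;2;35;35;50m[48;2;15;15;25m▌[38;2;15;15;25m[48;2;15;15;25m [38;2;80;200;255m[48;2;27;27;40m🬁[38;2;80;200;255m[48;2;15;15;25m🬬[38;2;80;200;255m[48;2;21;21;33m🬆[38;2;15;15;25m[48;2;15;15;25m [0m
[38;2;35;35;50m[48;2;15;15;25m🬂[38;2;35;35;50m[48;2;15;15;25m🬂[38;2;35;35;50m[48;2;15;15;25m🬕[38;2;35;35;50m[48;2;15;15;25m🬂[38;2;35;35;50m[48;2;15;15;25m🬕[38;2;35;35;50m[48;2;15;15;25m🬂[38;2;35;35;50m[48;2;15;15;25m🬕[38;2;35;35;50m[48;2;15;15;25m🬂[38;2;35;35;50m[48;2;15;15;25m🬕[38;2;35;35;50m[48;2;15;15;25m🬂[0m
[38;2;15;15;25m[48;2;35;35;50m🬰[38;2;15;15;25m[48;2;35;35;50m🬰[38;2;35;35;50m[48;2;15;15;25m🬛[38;2;15;15;25m[48;2;35;35;50m🬰[38;2;35;35;50m[48;2;15;15;25m🬛[38;2;15;15;25m[48;2;35;35;50m🬰[38;2;35;35;50m[48;2;15;15;25m🬛[38;2;15;15;25m[48;2;35;35;50m🬰[38;2;35;35;50m[48;2;15;15;25m🬛[38;2;15;15;25m[48;2;35;35;50m🬰[0m
[38;2;15;15;25m[48;2;35;35;50m🬎[38;2;15;15;25m[48;2;35;35;50m🬎[38;2;27;27;40m[48;2;80;200;255m🬝[38;2;15;15;25m[48;2;35;35;50m🬎[38;2;27;27;40m[48;2;80;200;255m🬝[38;2;15;15;25m[48;2;80;200;255m🬀[38;2;21;21;33m[48;2;80;200;255m🬊[38;2;15;15;25m[48;2;35;35;50m🬎[38;2;35;35;50m[48;2;15;15;25m🬲[38;2;15;15;25m[48;2;35;35;50m🬎[0m
[38;2;15;15;25m[48;2;15;15;25m [38;2;15;15;25m[48;2;80;200;255m🬴[38;2;80;200;255m[48;2;80;200;255m [38;2;80;200;255m[48;2;15;15;25m🬛[38;2;35;35;50m[48;2;15;15;25m▌[38;2;80;200;255m[48;2;15;15;25m🬊[38;2;80;200;255m[48;2;23;23;35m🬀[38;2;15;15;25m[48;2;15;15;25m [38;2;35;35;50m[48;2;15;15;25m▌[38;2;15;15;25m[48;2;15;15;25m [0m
</frame>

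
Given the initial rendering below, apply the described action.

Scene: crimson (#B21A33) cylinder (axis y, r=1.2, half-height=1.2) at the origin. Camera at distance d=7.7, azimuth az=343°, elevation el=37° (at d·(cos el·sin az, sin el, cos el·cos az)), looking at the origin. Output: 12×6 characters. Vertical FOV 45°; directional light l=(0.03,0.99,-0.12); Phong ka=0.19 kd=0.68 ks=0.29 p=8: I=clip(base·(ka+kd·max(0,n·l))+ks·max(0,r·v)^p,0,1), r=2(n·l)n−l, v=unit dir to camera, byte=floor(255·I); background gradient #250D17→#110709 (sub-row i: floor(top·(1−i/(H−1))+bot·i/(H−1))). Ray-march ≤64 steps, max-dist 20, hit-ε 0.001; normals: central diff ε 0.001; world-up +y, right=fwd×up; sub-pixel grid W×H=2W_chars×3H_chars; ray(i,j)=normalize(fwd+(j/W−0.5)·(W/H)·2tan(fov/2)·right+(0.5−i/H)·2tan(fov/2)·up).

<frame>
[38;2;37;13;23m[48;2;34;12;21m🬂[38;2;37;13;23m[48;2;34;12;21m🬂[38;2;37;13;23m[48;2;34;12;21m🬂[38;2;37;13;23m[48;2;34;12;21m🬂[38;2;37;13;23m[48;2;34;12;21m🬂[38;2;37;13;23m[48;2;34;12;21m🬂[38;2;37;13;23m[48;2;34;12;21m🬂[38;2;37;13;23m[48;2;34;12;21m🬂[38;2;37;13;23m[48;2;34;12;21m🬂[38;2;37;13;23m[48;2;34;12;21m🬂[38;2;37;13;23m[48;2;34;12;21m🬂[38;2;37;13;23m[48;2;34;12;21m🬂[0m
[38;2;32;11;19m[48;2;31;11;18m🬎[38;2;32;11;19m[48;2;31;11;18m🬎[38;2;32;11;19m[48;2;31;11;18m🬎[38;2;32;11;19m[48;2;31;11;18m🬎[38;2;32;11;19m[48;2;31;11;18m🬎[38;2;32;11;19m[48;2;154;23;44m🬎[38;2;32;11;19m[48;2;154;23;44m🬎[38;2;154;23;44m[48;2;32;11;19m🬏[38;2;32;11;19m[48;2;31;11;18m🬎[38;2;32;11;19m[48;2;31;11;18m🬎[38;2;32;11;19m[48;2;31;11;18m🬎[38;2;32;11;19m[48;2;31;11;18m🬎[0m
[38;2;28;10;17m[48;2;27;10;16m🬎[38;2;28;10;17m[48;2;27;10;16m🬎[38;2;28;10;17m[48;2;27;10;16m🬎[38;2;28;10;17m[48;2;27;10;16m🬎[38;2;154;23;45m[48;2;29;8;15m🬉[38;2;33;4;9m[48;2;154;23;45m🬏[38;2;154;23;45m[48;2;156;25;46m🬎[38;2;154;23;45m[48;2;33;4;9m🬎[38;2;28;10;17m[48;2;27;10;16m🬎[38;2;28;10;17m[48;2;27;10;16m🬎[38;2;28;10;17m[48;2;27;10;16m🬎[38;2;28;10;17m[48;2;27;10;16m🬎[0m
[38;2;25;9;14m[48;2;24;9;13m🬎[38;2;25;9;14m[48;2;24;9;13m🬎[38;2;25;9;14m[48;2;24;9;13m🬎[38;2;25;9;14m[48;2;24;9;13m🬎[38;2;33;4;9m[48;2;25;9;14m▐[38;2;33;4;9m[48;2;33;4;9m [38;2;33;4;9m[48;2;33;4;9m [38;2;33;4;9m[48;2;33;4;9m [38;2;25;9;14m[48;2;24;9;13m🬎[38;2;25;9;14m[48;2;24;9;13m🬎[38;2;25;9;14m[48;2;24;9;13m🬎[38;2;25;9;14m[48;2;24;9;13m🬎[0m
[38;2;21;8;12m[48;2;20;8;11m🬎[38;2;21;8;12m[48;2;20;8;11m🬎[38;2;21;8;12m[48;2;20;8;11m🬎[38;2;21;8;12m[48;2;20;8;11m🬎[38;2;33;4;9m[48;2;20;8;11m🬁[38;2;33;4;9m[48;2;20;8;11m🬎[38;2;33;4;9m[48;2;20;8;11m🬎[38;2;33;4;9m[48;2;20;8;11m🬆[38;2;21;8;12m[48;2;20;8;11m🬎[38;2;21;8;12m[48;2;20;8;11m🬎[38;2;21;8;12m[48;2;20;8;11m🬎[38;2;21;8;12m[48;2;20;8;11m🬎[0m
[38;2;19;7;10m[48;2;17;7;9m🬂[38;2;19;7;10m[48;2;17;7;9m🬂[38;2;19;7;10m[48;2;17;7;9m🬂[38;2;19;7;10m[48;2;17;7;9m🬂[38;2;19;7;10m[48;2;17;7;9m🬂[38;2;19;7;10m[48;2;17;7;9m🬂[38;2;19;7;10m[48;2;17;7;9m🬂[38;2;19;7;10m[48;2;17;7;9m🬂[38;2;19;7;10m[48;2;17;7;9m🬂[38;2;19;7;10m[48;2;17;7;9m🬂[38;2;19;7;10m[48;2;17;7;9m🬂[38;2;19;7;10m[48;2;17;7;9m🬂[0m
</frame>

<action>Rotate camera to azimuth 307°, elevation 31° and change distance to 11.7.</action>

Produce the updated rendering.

<frame>
[38;2;37;13;23m[48;2;34;12;21m🬂[38;2;37;13;23m[48;2;34;12;21m🬂[38;2;37;13;23m[48;2;34;12;21m🬂[38;2;37;13;23m[48;2;34;12;21m🬂[38;2;37;13;23m[48;2;34;12;21m🬂[38;2;37;13;23m[48;2;34;12;21m🬂[38;2;37;13;23m[48;2;34;12;21m🬂[38;2;37;13;23m[48;2;34;12;21m🬂[38;2;37;13;23m[48;2;34;12;21m🬂[38;2;37;13;23m[48;2;34;12;21m🬂[38;2;37;13;23m[48;2;34;12;21m🬂[38;2;37;13;23m[48;2;34;12;21m🬂[0m
[38;2;32;11;19m[48;2;31;11;18m🬎[38;2;32;11;19m[48;2;31;11;18m🬎[38;2;32;11;19m[48;2;31;11;18m🬎[38;2;32;11;19m[48;2;31;11;18m🬎[38;2;32;11;19m[48;2;31;11;18m🬎[38;2;32;11;19m[48;2;31;11;18m🬎[38;2;32;11;19m[48;2;31;11;18m🬎[38;2;32;11;19m[48;2;31;11;18m🬎[38;2;32;11;19m[48;2;31;11;18m🬎[38;2;32;11;19m[48;2;31;11;18m🬎[38;2;32;11;19m[48;2;31;11;18m🬎[38;2;32;11;19m[48;2;31;11;18m🬎[0m
[38;2;28;10;17m[48;2;27;10;16m🬎[38;2;28;10;17m[48;2;27;10;16m🬎[38;2;28;10;17m[48;2;27;10;16m🬎[38;2;28;10;17m[48;2;27;10;16m🬎[38;2;28;10;17m[48;2;27;10;16m🬎[38;2;30;8;15m[48;2;154;22;44m🬒[38;2;29;10;18m[48;2;154;22;44m🬂[38;2;153;22;44m[48;2;29;8;15m🬃[38;2;28;10;17m[48;2;27;10;16m🬎[38;2;28;10;17m[48;2;27;10;16m🬎[38;2;28;10;17m[48;2;27;10;16m🬎[38;2;28;10;17m[48;2;27;10;16m🬎[0m
[38;2;25;9;14m[48;2;24;9;13m🬎[38;2;25;9;14m[48;2;24;9;13m🬎[38;2;25;9;14m[48;2;24;9;13m🬎[38;2;25;9;14m[48;2;24;9;13m🬎[38;2;25;9;14m[48;2;24;9;13m🬎[38;2;33;4;9m[48;2;36;5;10m▐[38;2;33;4;9m[48;2;33;4;9m [38;2;33;4;9m[48;2;25;9;14m▌[38;2;25;9;14m[48;2;24;9;13m🬎[38;2;25;9;14m[48;2;24;9;13m🬎[38;2;25;9;14m[48;2;24;9;13m🬎[38;2;25;9;14m[48;2;24;9;13m🬎[0m
[38;2;21;8;12m[48;2;20;8;11m🬎[38;2;21;8;12m[48;2;20;8;11m🬎[38;2;21;8;12m[48;2;20;8;11m🬎[38;2;21;8;12m[48;2;20;8;11m🬎[38;2;21;8;12m[48;2;20;8;11m🬎[38;2;33;4;9m[48;2;20;8;11m🬁[38;2;33;4;9m[48;2;20;8;11m🬂[38;2;21;8;12m[48;2;20;8;11m🬎[38;2;21;8;12m[48;2;20;8;11m🬎[38;2;21;8;12m[48;2;20;8;11m🬎[38;2;21;8;12m[48;2;20;8;11m🬎[38;2;21;8;12m[48;2;20;8;11m🬎[0m
[38;2;19;7;10m[48;2;17;7;9m🬂[38;2;19;7;10m[48;2;17;7;9m🬂[38;2;19;7;10m[48;2;17;7;9m🬂[38;2;19;7;10m[48;2;17;7;9m🬂[38;2;19;7;10m[48;2;17;7;9m🬂[38;2;19;7;10m[48;2;17;7;9m🬂[38;2;19;7;10m[48;2;17;7;9m🬂[38;2;19;7;10m[48;2;17;7;9m🬂[38;2;19;7;10m[48;2;17;7;9m🬂[38;2;19;7;10m[48;2;17;7;9m🬂[38;2;19;7;10m[48;2;17;7;9m🬂[38;2;19;7;10m[48;2;17;7;9m🬂[0m
</frame>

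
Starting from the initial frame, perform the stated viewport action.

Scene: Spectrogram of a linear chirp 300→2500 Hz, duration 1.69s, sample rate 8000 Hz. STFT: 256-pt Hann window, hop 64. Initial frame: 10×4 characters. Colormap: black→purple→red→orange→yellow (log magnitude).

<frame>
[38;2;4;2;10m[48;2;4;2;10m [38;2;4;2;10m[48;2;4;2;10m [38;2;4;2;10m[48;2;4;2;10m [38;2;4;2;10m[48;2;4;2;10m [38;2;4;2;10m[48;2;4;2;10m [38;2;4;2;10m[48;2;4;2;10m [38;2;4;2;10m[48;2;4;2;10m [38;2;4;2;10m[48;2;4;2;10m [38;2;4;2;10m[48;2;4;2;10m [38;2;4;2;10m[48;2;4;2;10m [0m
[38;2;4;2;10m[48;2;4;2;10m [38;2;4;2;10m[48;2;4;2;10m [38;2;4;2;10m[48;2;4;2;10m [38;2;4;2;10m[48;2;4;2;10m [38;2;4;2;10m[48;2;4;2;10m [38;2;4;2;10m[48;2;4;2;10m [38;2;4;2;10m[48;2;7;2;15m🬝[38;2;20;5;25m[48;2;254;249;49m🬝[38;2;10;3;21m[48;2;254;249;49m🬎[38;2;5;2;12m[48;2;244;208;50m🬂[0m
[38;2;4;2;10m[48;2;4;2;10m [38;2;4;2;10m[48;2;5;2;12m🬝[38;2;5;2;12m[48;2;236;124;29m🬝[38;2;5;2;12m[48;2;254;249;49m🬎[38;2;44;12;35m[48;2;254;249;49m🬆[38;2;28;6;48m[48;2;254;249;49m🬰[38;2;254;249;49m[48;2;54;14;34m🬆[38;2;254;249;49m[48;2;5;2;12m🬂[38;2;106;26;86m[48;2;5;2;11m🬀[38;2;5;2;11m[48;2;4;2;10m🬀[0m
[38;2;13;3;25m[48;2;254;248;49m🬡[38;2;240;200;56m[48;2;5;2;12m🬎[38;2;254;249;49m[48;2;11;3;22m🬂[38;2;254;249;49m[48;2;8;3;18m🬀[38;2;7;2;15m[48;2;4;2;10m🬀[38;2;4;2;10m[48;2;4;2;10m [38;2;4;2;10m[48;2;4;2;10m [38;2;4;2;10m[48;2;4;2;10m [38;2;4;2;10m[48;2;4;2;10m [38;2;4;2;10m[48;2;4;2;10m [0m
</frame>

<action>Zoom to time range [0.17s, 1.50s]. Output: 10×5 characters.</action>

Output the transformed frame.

<frame>
[38;2;4;2;10m[48;2;4;2;10m [38;2;4;2;10m[48;2;4;2;10m [38;2;4;2;10m[48;2;4;2;10m [38;2;4;2;10m[48;2;4;2;10m [38;2;4;2;10m[48;2;4;2;10m [38;2;4;2;10m[48;2;4;2;10m [38;2;4;2;10m[48;2;4;2;10m [38;2;4;2;10m[48;2;4;2;10m [38;2;4;2;10m[48;2;4;2;10m [38;2;4;2;10m[48;2;4;2;10m [0m
[38;2;4;2;10m[48;2;4;2;10m [38;2;4;2;10m[48;2;4;2;10m [38;2;4;2;10m[48;2;4;2;10m [38;2;4;2;10m[48;2;4;2;10m [38;2;4;2;10m[48;2;4;2;10m [38;2;4;2;10m[48;2;4;2;10m [38;2;4;2;10m[48;2;4;2;10m [38;2;4;2;10m[48;2;4;2;10m [38;2;4;2;10m[48;2;4;2;10m [38;2;4;2;10m[48;2;7;2;15m🬝[0m
[38;2;4;2;10m[48;2;4;2;10m [38;2;4;2;10m[48;2;4;2;10m [38;2;4;2;10m[48;2;4;2;10m [38;2;4;2;10m[48;2;4;2;10m [38;2;4;2;10m[48;2;5;2;12m🬝[38;2;5;2;12m[48;2;48;11;84m🬝[38;2;5;2;12m[48;2;254;249;49m🬎[38;2;18;5;34m[48;2;254;249;49m🬆[38;2;14;3;28m[48;2;250;211;39m🬡[38;2;253;232;42m[48;2;5;2;13m🬎[0m
[38;2;4;2;11m[48;2;23;5;41m🬝[38;2;4;2;11m[48;2;252;219;37m🬎[38;2;39;10;32m[48;2;254;249;49m🬎[38;2;51;13;40m[48;2;254;249;49m🬡[38;2;254;249;49m[48;2;52;13;40m🬍[38;2;254;249;49m[48;2;28;7;31m🬂[38;2;248;193;34m[48;2;4;2;11m🬂[38;2;15;4;28m[48;2;4;2;11m🬀[38;2;4;2;11m[48;2;4;2;10m🬀[38;2;4;2;10m[48;2;4;2;10m [0m
[38;2;254;247;48m[48;2;12;3;24m🬆[38;2;254;246;48m[48;2;5;2;12m🬂[38;2;28;7;51m[48;2;4;2;11m🬀[38;2;5;2;12m[48;2;4;2;10m🬀[38;2;4;2;10m[48;2;4;2;10m [38;2;4;2;10m[48;2;4;2;10m [38;2;4;2;10m[48;2;4;2;10m [38;2;4;2;10m[48;2;4;2;10m [38;2;4;2;10m[48;2;4;2;10m [38;2;4;2;10m[48;2;4;2;10m [0m
</frame>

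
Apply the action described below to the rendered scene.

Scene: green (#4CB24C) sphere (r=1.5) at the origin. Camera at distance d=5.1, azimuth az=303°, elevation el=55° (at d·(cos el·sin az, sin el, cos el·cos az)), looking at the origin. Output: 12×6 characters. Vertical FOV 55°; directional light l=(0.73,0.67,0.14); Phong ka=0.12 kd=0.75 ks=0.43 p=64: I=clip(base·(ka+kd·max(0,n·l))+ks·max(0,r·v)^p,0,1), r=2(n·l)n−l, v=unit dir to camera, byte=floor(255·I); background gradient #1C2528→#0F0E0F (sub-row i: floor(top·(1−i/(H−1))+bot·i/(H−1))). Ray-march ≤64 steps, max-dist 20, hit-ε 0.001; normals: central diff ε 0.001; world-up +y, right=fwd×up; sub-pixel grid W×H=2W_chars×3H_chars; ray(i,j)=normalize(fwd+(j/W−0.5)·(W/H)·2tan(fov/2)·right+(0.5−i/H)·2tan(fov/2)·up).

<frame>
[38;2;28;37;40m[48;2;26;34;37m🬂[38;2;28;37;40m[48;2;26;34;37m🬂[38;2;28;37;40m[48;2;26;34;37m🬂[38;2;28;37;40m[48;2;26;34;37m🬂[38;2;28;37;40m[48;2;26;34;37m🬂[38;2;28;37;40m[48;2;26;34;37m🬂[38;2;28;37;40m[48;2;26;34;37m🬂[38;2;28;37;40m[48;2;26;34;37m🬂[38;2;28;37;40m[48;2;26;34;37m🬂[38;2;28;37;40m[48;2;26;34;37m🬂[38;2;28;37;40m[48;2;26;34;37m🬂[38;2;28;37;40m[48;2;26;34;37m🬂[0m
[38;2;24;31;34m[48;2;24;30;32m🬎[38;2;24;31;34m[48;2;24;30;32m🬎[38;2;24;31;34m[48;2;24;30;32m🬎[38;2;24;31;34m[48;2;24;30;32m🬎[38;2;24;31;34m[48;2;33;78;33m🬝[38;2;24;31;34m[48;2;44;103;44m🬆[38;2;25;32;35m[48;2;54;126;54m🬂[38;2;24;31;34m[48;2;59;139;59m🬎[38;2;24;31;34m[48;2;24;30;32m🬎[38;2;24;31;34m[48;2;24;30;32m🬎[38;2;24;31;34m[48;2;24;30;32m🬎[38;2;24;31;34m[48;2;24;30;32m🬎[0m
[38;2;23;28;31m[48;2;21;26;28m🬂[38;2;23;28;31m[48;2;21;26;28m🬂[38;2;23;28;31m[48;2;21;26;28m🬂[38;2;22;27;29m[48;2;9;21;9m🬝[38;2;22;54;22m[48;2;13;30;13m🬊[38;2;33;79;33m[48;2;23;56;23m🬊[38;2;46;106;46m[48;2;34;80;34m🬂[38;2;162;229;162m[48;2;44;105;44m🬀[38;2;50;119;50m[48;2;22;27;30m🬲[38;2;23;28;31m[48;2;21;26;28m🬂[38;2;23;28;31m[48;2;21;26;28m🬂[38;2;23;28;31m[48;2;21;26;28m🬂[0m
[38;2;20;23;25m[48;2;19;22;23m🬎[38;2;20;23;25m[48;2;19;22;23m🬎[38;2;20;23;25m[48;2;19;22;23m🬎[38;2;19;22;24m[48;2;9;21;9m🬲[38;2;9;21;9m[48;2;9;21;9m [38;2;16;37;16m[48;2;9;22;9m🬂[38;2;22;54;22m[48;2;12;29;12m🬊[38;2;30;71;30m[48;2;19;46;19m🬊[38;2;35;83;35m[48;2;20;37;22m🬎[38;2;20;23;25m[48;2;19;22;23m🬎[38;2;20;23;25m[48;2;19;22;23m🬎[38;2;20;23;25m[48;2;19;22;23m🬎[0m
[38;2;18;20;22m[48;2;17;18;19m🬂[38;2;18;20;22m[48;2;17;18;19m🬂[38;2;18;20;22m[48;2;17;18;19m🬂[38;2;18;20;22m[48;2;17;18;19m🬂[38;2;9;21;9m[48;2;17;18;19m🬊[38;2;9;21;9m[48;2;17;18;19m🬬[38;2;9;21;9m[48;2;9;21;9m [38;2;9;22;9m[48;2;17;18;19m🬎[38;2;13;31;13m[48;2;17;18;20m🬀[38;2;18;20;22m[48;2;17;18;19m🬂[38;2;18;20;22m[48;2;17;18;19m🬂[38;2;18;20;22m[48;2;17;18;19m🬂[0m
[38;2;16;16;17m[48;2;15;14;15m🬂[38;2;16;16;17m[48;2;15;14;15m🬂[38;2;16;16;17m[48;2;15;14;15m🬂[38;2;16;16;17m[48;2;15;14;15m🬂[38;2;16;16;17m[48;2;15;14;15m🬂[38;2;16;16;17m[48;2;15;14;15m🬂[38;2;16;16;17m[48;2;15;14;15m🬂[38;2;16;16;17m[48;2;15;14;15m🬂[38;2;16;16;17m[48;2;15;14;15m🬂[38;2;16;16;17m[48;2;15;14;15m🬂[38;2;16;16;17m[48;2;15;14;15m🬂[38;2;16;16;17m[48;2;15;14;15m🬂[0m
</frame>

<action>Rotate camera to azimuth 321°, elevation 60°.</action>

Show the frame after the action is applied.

<frame>
[38;2;28;37;40m[48;2;26;34;37m🬂[38;2;28;37;40m[48;2;26;34;37m🬂[38;2;28;37;40m[48;2;26;34;37m🬂[38;2;28;37;40m[48;2;26;34;37m🬂[38;2;28;37;40m[48;2;26;34;37m🬂[38;2;28;37;40m[48;2;26;34;37m🬂[38;2;28;37;40m[48;2;26;34;37m🬂[38;2;28;37;40m[48;2;26;34;37m🬂[38;2;28;37;40m[48;2;26;34;37m🬂[38;2;28;37;40m[48;2;26;34;37m🬂[38;2;28;37;40m[48;2;26;34;37m🬂[38;2;28;37;40m[48;2;26;34;37m🬂[0m
[38;2;24;31;34m[48;2;24;30;32m🬎[38;2;24;31;34m[48;2;24;30;32m🬎[38;2;24;31;34m[48;2;24;30;32m🬎[38;2;24;31;34m[48;2;24;30;32m🬎[38;2;24;31;34m[48;2;27;65;27m🬝[38;2;24;31;34m[48;2;41;97;41m🬆[38;2;25;32;35m[48;2;53;125;53m🬂[38;2;24;31;34m[48;2;61;145;61m🬎[38;2;24;31;34m[48;2;24;30;32m🬎[38;2;24;31;34m[48;2;24;30;32m🬎[38;2;24;31;34m[48;2;24;30;32m🬎[38;2;24;31;34m[48;2;24;30;32m🬎[0m
[38;2;23;28;31m[48;2;21;26;28m🬂[38;2;23;28;31m[48;2;21;26;28m🬂[38;2;23;28;31m[48;2;21;26;28m🬂[38;2;22;27;29m[48;2;9;21;9m🬝[38;2;22;52;22m[48;2;12;30;12m▐[38;2;36;85;36m[48;2;28;67;28m🬊[38;2;47;111;47m[48;2;40;93;40m🬊[38;2;88;160;88m[48;2;56;128;56m🬋[38;2;59;139;59m[48;2;22;27;30m🬲[38;2;23;28;31m[48;2;21;26;28m🬂[38;2;23;28;31m[48;2;21;26;28m🬂[38;2;23;28;31m[48;2;21;26;28m🬂[0m
[38;2;20;23;25m[48;2;19;22;23m🬎[38;2;20;23;25m[48;2;19;22;23m🬎[38;2;20;23;25m[48;2;19;22;23m🬎[38;2;19;22;24m[48;2;9;21;9m🬲[38;2;9;21;9m[48;2;13;32;13m🬺[38;2;22;53;22m[48;2;13;30;13m🬊[38;2;33;78;33m[48;2;23;57;23m🬊[38;2;42;100;42m[48;2;33;78;33m🬊[38;2;45;108;45m[48;2;19;22;23m🬝[38;2;20;23;25m[48;2;19;22;23m🬎[38;2;20;23;25m[48;2;19;22;23m🬎[38;2;20;23;25m[48;2;19;22;23m🬎[0m
[38;2;18;20;22m[48;2;17;18;19m🬂[38;2;18;20;22m[48;2;17;18;19m🬂[38;2;18;20;22m[48;2;17;18;19m🬂[38;2;18;20;22m[48;2;17;18;19m🬂[38;2;9;21;9m[48;2;17;18;19m🬊[38;2;9;21;9m[48;2;17;18;19m🬬[38;2;16;38;16m[48;2;9;22;9m🬂[38;2;25;59;25m[48;2;16;27;17m🬂[38;2;29;68;29m[48;2;17;18;20m🬀[38;2;18;20;22m[48;2;17;18;19m🬂[38;2;18;20;22m[48;2;17;18;19m🬂[38;2;18;20;22m[48;2;17;18;19m🬂[0m
[38;2;16;16;17m[48;2;15;14;15m🬂[38;2;16;16;17m[48;2;15;14;15m🬂[38;2;16;16;17m[48;2;15;14;15m🬂[38;2;16;16;17m[48;2;15;14;15m🬂[38;2;16;16;17m[48;2;15;14;15m🬂[38;2;16;16;17m[48;2;15;14;15m🬂[38;2;16;16;17m[48;2;15;14;15m🬂[38;2;16;16;17m[48;2;15;14;15m🬂[38;2;16;16;17m[48;2;15;14;15m🬂[38;2;16;16;17m[48;2;15;14;15m🬂[38;2;16;16;17m[48;2;15;14;15m🬂[38;2;16;16;17m[48;2;15;14;15m🬂[0m
</frame>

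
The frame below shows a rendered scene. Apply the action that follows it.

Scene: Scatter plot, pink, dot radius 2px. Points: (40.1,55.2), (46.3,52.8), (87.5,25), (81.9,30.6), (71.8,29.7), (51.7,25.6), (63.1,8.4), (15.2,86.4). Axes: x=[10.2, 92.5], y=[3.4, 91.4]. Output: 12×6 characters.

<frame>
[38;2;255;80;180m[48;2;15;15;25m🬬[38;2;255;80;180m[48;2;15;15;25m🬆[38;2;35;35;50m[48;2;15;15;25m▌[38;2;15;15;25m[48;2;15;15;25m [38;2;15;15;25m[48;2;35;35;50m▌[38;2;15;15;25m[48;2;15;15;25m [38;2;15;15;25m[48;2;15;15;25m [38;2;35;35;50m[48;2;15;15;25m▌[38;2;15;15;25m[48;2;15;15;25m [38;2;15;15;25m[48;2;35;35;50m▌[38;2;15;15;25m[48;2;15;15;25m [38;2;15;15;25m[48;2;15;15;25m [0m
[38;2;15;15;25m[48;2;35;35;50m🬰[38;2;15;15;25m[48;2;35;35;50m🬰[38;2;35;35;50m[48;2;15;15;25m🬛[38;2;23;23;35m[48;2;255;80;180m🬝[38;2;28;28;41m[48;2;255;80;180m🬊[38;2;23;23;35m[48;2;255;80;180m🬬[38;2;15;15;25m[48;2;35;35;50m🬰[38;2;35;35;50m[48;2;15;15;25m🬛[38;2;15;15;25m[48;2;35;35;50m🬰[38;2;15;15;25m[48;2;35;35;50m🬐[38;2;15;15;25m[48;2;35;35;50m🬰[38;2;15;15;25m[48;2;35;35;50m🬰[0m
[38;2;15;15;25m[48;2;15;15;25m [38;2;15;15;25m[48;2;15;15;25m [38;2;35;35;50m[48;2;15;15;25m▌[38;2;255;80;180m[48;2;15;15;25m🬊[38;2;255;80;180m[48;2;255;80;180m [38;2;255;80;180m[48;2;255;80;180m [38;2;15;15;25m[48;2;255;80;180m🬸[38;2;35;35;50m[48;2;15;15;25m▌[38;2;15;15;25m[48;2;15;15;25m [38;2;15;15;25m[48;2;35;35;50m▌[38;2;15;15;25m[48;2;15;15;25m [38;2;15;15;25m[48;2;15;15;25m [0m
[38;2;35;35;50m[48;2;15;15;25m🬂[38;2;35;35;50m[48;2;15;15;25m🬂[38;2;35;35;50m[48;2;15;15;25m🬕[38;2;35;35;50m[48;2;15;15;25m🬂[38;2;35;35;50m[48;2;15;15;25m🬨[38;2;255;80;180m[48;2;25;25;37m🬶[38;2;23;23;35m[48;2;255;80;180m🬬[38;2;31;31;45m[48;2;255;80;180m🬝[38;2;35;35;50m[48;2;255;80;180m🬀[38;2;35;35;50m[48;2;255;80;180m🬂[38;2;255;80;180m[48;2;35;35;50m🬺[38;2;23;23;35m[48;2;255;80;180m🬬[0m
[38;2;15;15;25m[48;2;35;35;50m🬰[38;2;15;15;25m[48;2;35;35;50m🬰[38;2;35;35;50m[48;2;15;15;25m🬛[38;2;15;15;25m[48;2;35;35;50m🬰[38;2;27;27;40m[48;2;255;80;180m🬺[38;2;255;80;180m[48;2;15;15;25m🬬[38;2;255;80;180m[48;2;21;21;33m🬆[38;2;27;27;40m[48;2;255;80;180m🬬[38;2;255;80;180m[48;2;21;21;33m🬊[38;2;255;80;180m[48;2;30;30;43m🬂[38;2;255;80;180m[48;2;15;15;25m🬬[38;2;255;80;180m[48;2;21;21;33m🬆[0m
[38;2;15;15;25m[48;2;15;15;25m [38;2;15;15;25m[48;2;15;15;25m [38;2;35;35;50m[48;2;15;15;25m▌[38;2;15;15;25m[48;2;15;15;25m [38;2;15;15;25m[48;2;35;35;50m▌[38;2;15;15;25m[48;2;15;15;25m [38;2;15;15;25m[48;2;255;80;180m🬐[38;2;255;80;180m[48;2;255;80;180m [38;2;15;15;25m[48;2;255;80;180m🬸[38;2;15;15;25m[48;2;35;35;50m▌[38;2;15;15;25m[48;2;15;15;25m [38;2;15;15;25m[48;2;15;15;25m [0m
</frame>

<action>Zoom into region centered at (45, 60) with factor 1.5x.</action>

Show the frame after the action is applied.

<frame>
[38;2;255;80;180m[48;2;15;15;25m🬝[38;2;255;80;180m[48;2;15;15;25m🬀[38;2;35;35;50m[48;2;15;15;25m▌[38;2;15;15;25m[48;2;15;15;25m [38;2;15;15;25m[48;2;35;35;50m▌[38;2;15;15;25m[48;2;15;15;25m [38;2;15;15;25m[48;2;15;15;25m [38;2;35;35;50m[48;2;15;15;25m▌[38;2;15;15;25m[48;2;15;15;25m [38;2;15;15;25m[48;2;35;35;50m▌[38;2;15;15;25m[48;2;15;15;25m [38;2;15;15;25m[48;2;15;15;25m [0m
[38;2;15;15;25m[48;2;35;35;50m🬰[38;2;15;15;25m[48;2;35;35;50m🬰[38;2;35;35;50m[48;2;15;15;25m🬛[38;2;15;15;25m[48;2;35;35;50m🬰[38;2;15;15;25m[48;2;35;35;50m🬐[38;2;15;15;25m[48;2;35;35;50m🬰[38;2;15;15;25m[48;2;35;35;50m🬰[38;2;35;35;50m[48;2;15;15;25m🬛[38;2;15;15;25m[48;2;35;35;50m🬰[38;2;15;15;25m[48;2;35;35;50m🬐[38;2;15;15;25m[48;2;35;35;50m🬰[38;2;15;15;25m[48;2;35;35;50m🬰[0m
[38;2;15;15;25m[48;2;15;15;25m [38;2;15;15;25m[48;2;15;15;25m [38;2;35;35;50m[48;2;15;15;25m▌[38;2;15;15;25m[48;2;15;15;25m [38;2;21;21;33m[48;2;255;80;180m🬆[38;2;15;15;25m[48;2;255;80;180m🬬[38;2;15;15;25m[48;2;255;80;180m🬬[38;2;35;35;50m[48;2;15;15;25m▌[38;2;15;15;25m[48;2;15;15;25m [38;2;15;15;25m[48;2;35;35;50m▌[38;2;15;15;25m[48;2;15;15;25m [38;2;15;15;25m[48;2;15;15;25m [0m
[38;2;35;35;50m[48;2;15;15;25m🬂[38;2;35;35;50m[48;2;15;15;25m🬂[38;2;35;35;50m[48;2;15;15;25m🬕[38;2;255;80;180m[48;2;19;19;30m🬁[38;2;255;80;180m[48;2;15;15;25m🬬[38;2;255;80;180m[48;2;15;15;25m🬬[38;2;255;80;180m[48;2;255;80;180m [38;2;255;80;180m[48;2;27;27;40m🬃[38;2;35;35;50m[48;2;15;15;25m🬂[38;2;35;35;50m[48;2;15;15;25m🬨[38;2;35;35;50m[48;2;15;15;25m🬂[38;2;35;35;50m[48;2;15;15;25m🬂[0m
[38;2;15;15;25m[48;2;35;35;50m🬰[38;2;15;15;25m[48;2;35;35;50m🬰[38;2;35;35;50m[48;2;15;15;25m🬛[38;2;15;15;25m[48;2;35;35;50m🬰[38;2;15;15;25m[48;2;35;35;50m🬐[38;2;15;15;25m[48;2;35;35;50m🬰[38;2;255;80;180m[48;2;23;23;35m🬀[38;2;35;35;50m[48;2;15;15;25m🬛[38;2;15;15;25m[48;2;35;35;50m🬰[38;2;15;15;25m[48;2;35;35;50m🬐[38;2;15;15;25m[48;2;35;35;50m🬰[38;2;15;15;25m[48;2;35;35;50m🬰[0m
[38;2;15;15;25m[48;2;15;15;25m [38;2;15;15;25m[48;2;15;15;25m [38;2;35;35;50m[48;2;15;15;25m▌[38;2;15;15;25m[48;2;15;15;25m [38;2;15;15;25m[48;2;35;35;50m▌[38;2;15;15;25m[48;2;15;15;25m [38;2;15;15;25m[48;2;15;15;25m [38;2;35;35;50m[48;2;15;15;25m▌[38;2;15;15;25m[48;2;15;15;25m [38;2;15;15;25m[48;2;35;35;50m▌[38;2;15;15;25m[48;2;255;80;180m🬆[38;2;255;80;180m[48;2;15;15;25m🬺[0m
</frame>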